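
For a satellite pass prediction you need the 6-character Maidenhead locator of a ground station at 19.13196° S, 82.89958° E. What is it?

NH10ku

Offset from 180°W / 90°S: lon 262.8996°, lat 70.8680°.
Field (20°×10°, letters A–R): 262.8996/20 → 13 → N, 70.8680/10 → 7 → H; chars NH.
Square (2°×1°, digits 0–9): 2.8996/2 → 1, 0.8680/1 → 0; chars 10.
Subsquare (5′×2.5′, letters a–x): 0.8996/0.0833333 → 10 → k, 0.8680/0.0416667 → 20 → u; chars ku.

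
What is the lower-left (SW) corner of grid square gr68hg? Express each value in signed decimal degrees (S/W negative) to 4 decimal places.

88.2500, -47.4167

Field G=6, R=17: +6·20° lon, +17·10° lat → SW at lon -60°, lat 80°.
Square 6, 8: +6·2° lon, +8·1° lat → SW at lon -48°, lat 88°.
Subsquare h=7, g=6: +7·0.0833333° lon, +6·0.0416667° lat → SW at lon -47.4167°, lat 88.25°.
latitude 88.2500, longitude -47.4167.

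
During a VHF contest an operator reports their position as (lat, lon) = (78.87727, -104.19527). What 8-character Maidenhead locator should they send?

DQ78vv60

Offset from 180°W / 90°S: lon 75.80473°, lat 168.87727°.
Field: 75.80473/20 → 3 → D, 168.87727/10 → 16 → Q; chars DQ.
Square: 15.80473/2 → 7, 8.87727/1 → 8; chars 78.
Subsquare: 1.80473/0.0833333 → 21 → v, 0.87727/0.0416667 → 21 → v; chars vv.
Extended square: 0.05473/0.00833333 → 6, 0.00227/0.00416667 → 0; chars 60.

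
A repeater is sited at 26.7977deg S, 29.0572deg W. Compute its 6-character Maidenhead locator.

HG53le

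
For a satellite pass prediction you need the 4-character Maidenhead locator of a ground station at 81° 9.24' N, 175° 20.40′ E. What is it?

RR71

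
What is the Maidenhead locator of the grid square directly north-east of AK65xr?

AK75as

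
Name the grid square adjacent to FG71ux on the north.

FG72ua

Latitude subsquare x = 23; +1 → 24, wraps to 0 = a, carry into square.
Latitude square 1; +1 → 2.
The longitude characters are unchanged.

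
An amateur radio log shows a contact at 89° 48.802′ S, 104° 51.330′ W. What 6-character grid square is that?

DA70ne

Offset from 180°W / 90°S: lon 75.1445°, lat 0.1866°.
Field: 75.1445/20 → 3 → D, 0.1866/10 → 0 → A; chars DA.
Square: 15.1445/2 → 7, 0.1866/1 → 0; chars 70.
Subsquare: 1.1445/0.0833333 → 13 → n, 0.1866/0.0416667 → 4 → e; chars ne.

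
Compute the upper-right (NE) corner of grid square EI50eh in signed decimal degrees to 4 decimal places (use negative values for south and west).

-9.6667, -89.5833

Field E=4, I=8: +4·20° lon, +8·10° lat → SW at lon -100°, lat -10°.
Square 5, 0: +5·2° lon, +0·1° lat → SW at lon -90°, lat -10°.
Subsquare e=4, h=7: +4·0.0833333° lon, +7·0.0416667° lat → SW at lon -89.6667°, lat -9.70833°.
Cell spans 0.0833333° lon × 0.0416667° lat. NE corner is SW corner plus one full cell.
latitude -9.6667, longitude -89.5833.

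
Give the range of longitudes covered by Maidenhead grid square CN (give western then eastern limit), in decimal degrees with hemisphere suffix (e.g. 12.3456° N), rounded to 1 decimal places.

140.0° W, 120.0° W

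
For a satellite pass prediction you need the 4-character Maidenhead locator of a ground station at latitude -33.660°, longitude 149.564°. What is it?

QF46

Add 180° to longitude and 90° to latitude: 329.56, 56.34.
Field: 329.56/20 → 16 → Q, 56.34/10 → 5 → F; chars QF.
Square: 9.56/2 → 4, 6.34/1 → 6; chars 46.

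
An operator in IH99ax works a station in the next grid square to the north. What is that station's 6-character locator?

Latitude subsquare x = 23; +1 → 24, wraps to 0 = a, carry into square.
Latitude square 9; +1 → 10, wraps to 0, carry into field.
Latitude field H = 7; +1 → 8 = I.
The longitude characters are unchanged.

II90aa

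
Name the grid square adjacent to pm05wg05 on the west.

PM05vg95

Longitude extended square 0; −1 → -1, wraps to 9, carry into subsquare.
Longitude subsquare w = 22; −1 → 21 = v.
The latitude characters are unchanged.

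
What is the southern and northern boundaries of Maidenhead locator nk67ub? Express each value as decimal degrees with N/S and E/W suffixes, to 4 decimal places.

17.0417° N, 17.0833° N

Field N=13, K=10: +13·20° lon, +10·10° lat → SW at lon 80°, lat 10°.
Square 6, 7: +6·2° lon, +7·1° lat → SW at lon 92°, lat 17°.
Subsquare u=20, b=1: +20·0.0833333° lon, +1·0.0416667° lat → SW at lon 93.6667°, lat 17.0417°.
Cell spans 0.0833333° lon × 0.0416667° lat.
south 17.0417° N, north 17.0833° N.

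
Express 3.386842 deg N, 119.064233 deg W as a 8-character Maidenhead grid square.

DJ03lj22

Shift to the Maidenhead origin (180°W, 90°S): lon 60.93577, lat 93.38684.
Field (20°×10°, letters A–R): 60.93577/20 → 3 → D, 93.38684/10 → 9 → J; chars DJ.
Square (2°×1°, digits 0–9): 0.93577/2 → 0, 3.38684/1 → 3; chars 03.
Subsquare (5′×2.5′, letters a–x): 0.93577/0.0833333 → 11 → l, 0.38684/0.0416667 → 9 → j; chars lj.
Extended square (30″×15″, digits 0–9): 0.01910/0.00833333 → 2, 0.01184/0.00416667 → 2; chars 22.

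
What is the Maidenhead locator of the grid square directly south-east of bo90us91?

BO90vs00

Longitude extended square 9; +1 → 10, wraps to 0, carry into subsquare.
Longitude subsquare u = 20; +1 → 21 = v.
Latitude extended square 1; −1 → 0.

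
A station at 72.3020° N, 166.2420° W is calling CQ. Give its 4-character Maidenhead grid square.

AQ62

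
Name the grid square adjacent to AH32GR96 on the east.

Longitude extended square 9; +1 → 10, wraps to 0, carry into subsquare.
Longitude subsquare g = 6; +1 → 7 = h.
The latitude characters are unchanged.

AH32hr06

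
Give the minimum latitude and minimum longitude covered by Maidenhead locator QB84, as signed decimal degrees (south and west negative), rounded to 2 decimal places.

-76.00, 156.00

Field Q=16, B=1: +16·20° lon, +1·10° lat → SW at lon 140°, lat -80°.
Square 8, 4: +8·2° lon, +4·1° lat → SW at lon 156°, lat -76°.
latitude -76.00, longitude 156.00.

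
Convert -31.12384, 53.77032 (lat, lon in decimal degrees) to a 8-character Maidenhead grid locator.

Add 180° to longitude and 90° to latitude: 233.77032, 58.87616.
Field: 233.77032/20 → 11 → L, 58.87616/10 → 5 → F; chars LF.
Square: 13.77032/2 → 6, 8.87616/1 → 8; chars 68.
Subsquare: 1.77032/0.0833333 → 21 → v, 0.87616/0.0416667 → 21 → v; chars vv.
Extended square: 0.02032/0.00833333 → 2, 0.00116/0.00416667 → 0; chars 20.

LF68vv20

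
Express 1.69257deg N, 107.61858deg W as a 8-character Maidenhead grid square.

Shift to the Maidenhead origin (180°W, 90°S): lon 72.38142, lat 91.69257.
Field (20°×10°, letters A–R): lon ⌊72.38142/20⌋ = 3 → D; lat ⌊91.69257/10⌋ = 9 → J.
Square (2°×1°, digits 0–9): lon ⌊12.38142/2⌋ = 6; lat ⌊1.69257/1⌋ = 1.
Subsquare (5′×2.5′, letters a–x): lon ⌊0.38142/0.0833333⌋ = 4 → e; lat ⌊0.69257/0.0416667⌋ = 16 → q.
Extended square (30″×15″, digits 0–9): lon ⌊0.04809/0.00833333⌋ = 5; lat ⌊0.02590/0.00416667⌋ = 6.

DJ61eq56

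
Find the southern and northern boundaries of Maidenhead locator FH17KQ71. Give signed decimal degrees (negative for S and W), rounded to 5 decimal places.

-12.32917, -12.32500

Field F=5, H=7: +5·20° lon, +7·10° lat → SW at lon -80°, lat -20°.
Square 1, 7: +1·2° lon, +7·1° lat → SW at lon -78°, lat -13°.
Subsquare k=10, q=16: +10·0.0833333° lon, +16·0.0416667° lat → SW at lon -77.1667°, lat -12.3333°.
Extended square 7, 1: +7·0.00833333° lon, +1·0.00416667° lat → SW at lon -77.1083°, lat -12.3292°.
Cell spans 0.00833333° lon × 0.00416667° lat.
south -12.32917, north -12.32500.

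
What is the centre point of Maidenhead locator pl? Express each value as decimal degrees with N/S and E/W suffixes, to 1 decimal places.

25.0° N, 130.0° E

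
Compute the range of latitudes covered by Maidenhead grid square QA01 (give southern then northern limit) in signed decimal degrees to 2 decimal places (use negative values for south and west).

-89.00, -88.00

Field Q=16, A=0: +16·20° lon, +0·10° lat → SW at lon 140°, lat -90°.
Square 0, 1: +0·2° lon, +1·1° lat → SW at lon 140°, lat -89°.
Cell spans 2° lon × 1° lat.
south -89.00, north -88.00.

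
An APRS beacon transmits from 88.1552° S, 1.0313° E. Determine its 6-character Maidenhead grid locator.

JA01mu

Add 180° to longitude and 90° to latitude: 181.0313, 1.8448.
Field: lon ⌊181.0313/20⌋ = 9 → J; lat ⌊1.8448/10⌋ = 0 → A.
Square: lon ⌊1.0313/2⌋ = 0; lat ⌊1.8448/1⌋ = 1.
Subsquare: lon ⌊1.0313/0.0833333⌋ = 12 → m; lat ⌊0.8448/0.0416667⌋ = 20 → u.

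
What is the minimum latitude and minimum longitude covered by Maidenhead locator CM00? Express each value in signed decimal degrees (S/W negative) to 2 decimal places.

30.00, -140.00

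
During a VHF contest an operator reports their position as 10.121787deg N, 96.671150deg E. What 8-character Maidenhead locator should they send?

NK80ic09

Add 180° to longitude and 90° to latitude: 276.67115, 100.12179.
Field: lon ⌊276.67115/20⌋ = 13 → N; lat ⌊100.12179/10⌋ = 10 → K.
Square: lon ⌊16.67115/2⌋ = 8; lat ⌊0.12179/1⌋ = 0.
Subsquare: lon ⌊0.67115/0.0833333⌋ = 8 → i; lat ⌊0.12179/0.0416667⌋ = 2 → c.
Extended square: lon ⌊0.00448/0.00833333⌋ = 0; lat ⌊0.03845/0.00416667⌋ = 9.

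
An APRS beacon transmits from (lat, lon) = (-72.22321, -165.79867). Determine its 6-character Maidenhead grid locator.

Shift to the Maidenhead origin (180°W, 90°S): lon 14.2013, lat 17.7768.
Field: lon ⌊14.2013/20⌋ = 0 → A; lat ⌊17.7768/10⌋ = 1 → B.
Square: lon ⌊14.2013/2⌋ = 7; lat ⌊7.7768/1⌋ = 7.
Subsquare: lon ⌊0.2013/0.0833333⌋ = 2 → c; lat ⌊0.7768/0.0416667⌋ = 18 → s.

AB77cs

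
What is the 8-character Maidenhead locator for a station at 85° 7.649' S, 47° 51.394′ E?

Add 180° to longitude and 90° to latitude: 227.85657, 4.87252.
Field: 227.85657/20 → 11 → L, 4.87252/10 → 0 → A; chars LA.
Square: 7.85657/2 → 3, 4.87252/1 → 4; chars 34.
Subsquare: 1.85657/0.0833333 → 22 → w, 0.87252/0.0416667 → 20 → u; chars wu.
Extended square: 0.02323/0.00833333 → 2, 0.03918/0.00416667 → 9; chars 29.

LA34wu29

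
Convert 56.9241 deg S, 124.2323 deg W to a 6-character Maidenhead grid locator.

Add 180° to longitude and 90° to latitude: 55.7677, 33.0759.
Field: lon ⌊55.7677/20⌋ = 2 → C; lat ⌊33.0759/10⌋ = 3 → D.
Square: lon ⌊15.7677/2⌋ = 7; lat ⌊3.0759/1⌋ = 3.
Subsquare: lon ⌊1.7677/0.0833333⌋ = 21 → v; lat ⌊0.0759/0.0416667⌋ = 1 → b.

CD73vb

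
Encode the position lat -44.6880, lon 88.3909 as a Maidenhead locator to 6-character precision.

NE45eh

Shift to the Maidenhead origin (180°W, 90°S): lon 268.3909, lat 45.3120.
Field: lon ⌊268.3909/20⌋ = 13 → N; lat ⌊45.3120/10⌋ = 4 → E.
Square: lon ⌊8.3909/2⌋ = 4; lat ⌊5.3120/1⌋ = 5.
Subsquare: lon ⌊0.3909/0.0833333⌋ = 4 → e; lat ⌊0.3120/0.0416667⌋ = 7 → h.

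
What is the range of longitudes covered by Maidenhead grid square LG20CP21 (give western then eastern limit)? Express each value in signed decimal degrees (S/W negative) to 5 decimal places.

44.18333, 44.19167

Field L=11, G=6: +11·20° lon, +6·10° lat → SW at lon 40°, lat -30°.
Square 2, 0: +2·2° lon, +0·1° lat → SW at lon 44°, lat -30°.
Subsquare c=2, p=15: +2·0.0833333° lon, +15·0.0416667° lat → SW at lon 44.1667°, lat -29.375°.
Extended square 2, 1: +2·0.00833333° lon, +1·0.00416667° lat → SW at lon 44.1833°, lat -29.3708°.
Cell spans 0.00833333° lon × 0.00416667° lat.
west 44.18333, east 44.19167.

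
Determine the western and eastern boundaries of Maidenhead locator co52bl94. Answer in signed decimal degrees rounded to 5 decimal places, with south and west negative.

-129.84167, -129.83333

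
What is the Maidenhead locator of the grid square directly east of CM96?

DM06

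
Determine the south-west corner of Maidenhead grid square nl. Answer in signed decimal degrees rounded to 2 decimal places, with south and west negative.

20.00, 80.00

Field N=13, L=11: +13·20° lon, +11·10° lat → SW at lon 80°, lat 20°.
latitude 20.00, longitude 80.00.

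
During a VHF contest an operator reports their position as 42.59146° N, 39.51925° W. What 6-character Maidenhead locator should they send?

Shift to the Maidenhead origin (180°W, 90°S): lon 140.4808, lat 132.5915.
Field: 140.4808/20 → 7 → H, 132.5915/10 → 13 → N; chars HN.
Square: 0.4808/2 → 0, 2.5915/1 → 2; chars 02.
Subsquare: 0.4808/0.0833333 → 5 → f, 0.5915/0.0416667 → 14 → o; chars fo.

HN02fo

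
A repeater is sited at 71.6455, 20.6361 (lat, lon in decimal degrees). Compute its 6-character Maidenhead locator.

KQ01hp

Shift to the Maidenhead origin (180°W, 90°S): lon 200.6361, lat 161.6455.
Field: 200.6361/20 → 10 → K, 161.6455/10 → 16 → Q; chars KQ.
Square: 0.6361/2 → 0, 1.6455/1 → 1; chars 01.
Subsquare: 0.6361/0.0833333 → 7 → h, 0.6455/0.0416667 → 15 → p; chars hp.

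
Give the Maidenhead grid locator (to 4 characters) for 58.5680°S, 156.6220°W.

BD11

Offset from 180°W / 90°S: lon 23.38°, lat 31.43°.
Field: lon ⌊23.38/20⌋ = 1 → B; lat ⌊31.43/10⌋ = 3 → D.
Square: lon ⌊3.38/2⌋ = 1; lat ⌊1.43/1⌋ = 1.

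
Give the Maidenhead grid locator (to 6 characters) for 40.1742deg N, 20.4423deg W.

Offset from 180°W / 90°S: lon 159.5577°, lat 130.1742°.
Field: 159.5577/20 → 7 → H, 130.1742/10 → 13 → N; chars HN.
Square: 19.5577/2 → 9, 0.1742/1 → 0; chars 90.
Subsquare: 1.5577/0.0833333 → 18 → s, 0.1742/0.0416667 → 4 → e; chars se.

HN90se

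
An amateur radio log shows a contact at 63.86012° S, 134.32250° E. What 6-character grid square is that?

PC76dd

Add 180° to longitude and 90° to latitude: 314.3225, 26.1399.
Field: 314.3225/20 → 15 → P, 26.1399/10 → 2 → C; chars PC.
Square: 14.3225/2 → 7, 6.1399/1 → 6; chars 76.
Subsquare: 0.3225/0.0833333 → 3 → d, 0.1399/0.0416667 → 3 → d; chars dd.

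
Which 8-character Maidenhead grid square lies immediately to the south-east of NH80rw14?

NH80rw23

Longitude extended square 1; +1 → 2.
Latitude extended square 4; −1 → 3.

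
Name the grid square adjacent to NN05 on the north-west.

MN96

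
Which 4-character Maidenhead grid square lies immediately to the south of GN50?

GM59

Latitude square 0; −1 → -1, wraps to 9, carry into field.
Latitude field N = 13; −1 → 12 = M.
The longitude characters are unchanged.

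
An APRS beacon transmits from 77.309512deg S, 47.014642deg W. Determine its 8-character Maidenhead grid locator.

Add 180° to longitude and 90° to latitude: 132.98536, 12.69049.
Field: 132.98536/20 → 6 → G, 12.69049/10 → 1 → B; chars GB.
Square: 12.98536/2 → 6, 2.69049/1 → 2; chars 62.
Subsquare: 0.98536/0.0833333 → 11 → l, 0.69049/0.0416667 → 16 → q; chars lq.
Extended square: 0.06869/0.00833333 → 8, 0.02382/0.00416667 → 5; chars 85.

GB62lq85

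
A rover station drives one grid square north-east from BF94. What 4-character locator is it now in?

Longitude square 9; +1 → 10, wraps to 0, carry into field.
Longitude field B = 1; +1 → 2 = C.
Latitude square 4; +1 → 5.

CF05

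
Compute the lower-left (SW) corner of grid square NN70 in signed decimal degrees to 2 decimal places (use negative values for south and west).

40.00, 94.00

Field N=13, N=13: +13·20° lon, +13·10° lat → SW at lon 80°, lat 40°.
Square 7, 0: +7·2° lon, +0·1° lat → SW at lon 94°, lat 40°.
latitude 40.00, longitude 94.00.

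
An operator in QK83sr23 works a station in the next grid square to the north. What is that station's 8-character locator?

QK83sr24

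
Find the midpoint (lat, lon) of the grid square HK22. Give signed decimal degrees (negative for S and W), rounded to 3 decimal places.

Field H=7, K=10: +7·20° lon, +10·10° lat → SW at lon -40°, lat 10°.
Square 2, 2: +2·2° lon, +2·1° lat → SW at lon -36°, lat 12°.
Cell spans 2° lon × 1° lat. Centre is SW corner plus half of each.
latitude 12.500, longitude -35.000.

12.500, -35.000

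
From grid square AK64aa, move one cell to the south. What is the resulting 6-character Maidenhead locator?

AK63ax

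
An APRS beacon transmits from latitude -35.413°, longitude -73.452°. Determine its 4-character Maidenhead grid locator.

FF34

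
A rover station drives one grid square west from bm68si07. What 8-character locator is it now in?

Longitude extended square 0; −1 → -1, wraps to 9, carry into subsquare.
Longitude subsquare s = 18; −1 → 17 = r.
The latitude characters are unchanged.

BM68ri97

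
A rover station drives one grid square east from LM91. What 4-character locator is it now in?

MM01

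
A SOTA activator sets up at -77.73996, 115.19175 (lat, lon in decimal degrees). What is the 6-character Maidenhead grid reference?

OB72og

Shift to the Maidenhead origin (180°W, 90°S): lon 295.1918, lat 12.2600.
Field: lon ⌊295.1918/20⌋ = 14 → O; lat ⌊12.2600/10⌋ = 1 → B.
Square: lon ⌊15.1918/2⌋ = 7; lat ⌊2.2600/1⌋ = 2.
Subsquare: lon ⌊1.1918/0.0833333⌋ = 14 → o; lat ⌊0.2600/0.0416667⌋ = 6 → g.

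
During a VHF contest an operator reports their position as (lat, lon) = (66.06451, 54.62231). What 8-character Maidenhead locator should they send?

LP76hb45

Add 180° to longitude and 90° to latitude: 234.62231, 156.06451.
Field (20°×10°, letters A–R): 234.62231/20 → 11 → L, 156.06451/10 → 15 → P; chars LP.
Square (2°×1°, digits 0–9): 14.62231/2 → 7, 6.06451/1 → 6; chars 76.
Subsquare (5′×2.5′, letters a–x): 0.62231/0.0833333 → 7 → h, 0.06451/0.0416667 → 1 → b; chars hb.
Extended square (30″×15″, digits 0–9): 0.03898/0.00833333 → 4, 0.02284/0.00416667 → 5; chars 45.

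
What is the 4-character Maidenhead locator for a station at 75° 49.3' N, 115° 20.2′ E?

OQ75

Offset from 180°W / 90°S: lon 295.34°, lat 165.82°.
Field (20°×10°, letters A–R): lon ⌊295.34/20⌋ = 14 → O; lat ⌊165.82/10⌋ = 16 → Q.
Square (2°×1°, digits 0–9): lon ⌊15.34/2⌋ = 7; lat ⌊5.82/1⌋ = 5.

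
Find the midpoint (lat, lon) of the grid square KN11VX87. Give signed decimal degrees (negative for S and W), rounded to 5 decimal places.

41.98958, 23.82083

Field K=10, N=13: +10·20° lon, +13·10° lat → SW at lon 20°, lat 40°.
Square 1, 1: +1·2° lon, +1·1° lat → SW at lon 22°, lat 41°.
Subsquare v=21, x=23: +21·0.0833333° lon, +23·0.0416667° lat → SW at lon 23.75°, lat 41.9583°.
Extended square 8, 7: +8·0.00833333° lon, +7·0.00416667° lat → SW at lon 23.8167°, lat 41.9875°.
Cell spans 0.00833333° lon × 0.00416667° lat. Centre is SW corner plus half of each.
latitude 41.98958, longitude 23.82083.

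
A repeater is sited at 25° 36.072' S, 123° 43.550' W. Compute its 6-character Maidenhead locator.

CG84dj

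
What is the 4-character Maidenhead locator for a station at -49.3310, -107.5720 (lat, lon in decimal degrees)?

Shift to the Maidenhead origin (180°W, 90°S): lon 72.43, lat 40.67.
Field: 72.43/20 → 3 → D, 40.67/10 → 4 → E; chars DE.
Square: 12.43/2 → 6, 0.67/1 → 0; chars 60.

DE60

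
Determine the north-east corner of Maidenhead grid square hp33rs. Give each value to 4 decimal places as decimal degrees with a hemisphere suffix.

Field H=7, P=15: +7·20° lon, +15·10° lat → SW at lon -40°, lat 60°.
Square 3, 3: +3·2° lon, +3·1° lat → SW at lon -34°, lat 63°.
Subsquare r=17, s=18: +17·0.0833333° lon, +18·0.0416667° lat → SW at lon -32.5833°, lat 63.75°.
Cell spans 0.0833333° lon × 0.0416667° lat. NE corner is SW corner plus one full cell.
latitude 63.7917° N, longitude 32.5000° W.

63.7917° N, 32.5000° W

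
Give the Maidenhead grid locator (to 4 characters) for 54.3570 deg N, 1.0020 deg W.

Offset from 180°W / 90°S: lon 179.00°, lat 144.36°.
Field (20°×10°, letters A–R): 179.00/20 → 8 → I, 144.36/10 → 14 → O; chars IO.
Square (2°×1°, digits 0–9): 19.00/2 → 9, 4.36/1 → 4; chars 94.

IO94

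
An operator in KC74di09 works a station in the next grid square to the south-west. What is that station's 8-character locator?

KC74ci98

Longitude extended square 0; −1 → -1, wraps to 9, carry into subsquare.
Longitude subsquare d = 3; −1 → 2 = c.
Latitude extended square 9; −1 → 8.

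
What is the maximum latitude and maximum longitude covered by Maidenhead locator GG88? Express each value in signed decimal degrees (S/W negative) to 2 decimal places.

-21.00, -42.00

Field G=6, G=6: +6·20° lon, +6·10° lat → SW at lon -60°, lat -30°.
Square 8, 8: +8·2° lon, +8·1° lat → SW at lon -44°, lat -22°.
Cell spans 2° lon × 1° lat. NE corner is SW corner plus one full cell.
latitude -21.00, longitude -42.00.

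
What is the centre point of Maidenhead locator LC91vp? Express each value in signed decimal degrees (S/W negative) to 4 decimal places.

-68.3542, 59.7917

Field L=11, C=2: +11·20° lon, +2·10° lat → SW at lon 40°, lat -70°.
Square 9, 1: +9·2° lon, +1·1° lat → SW at lon 58°, lat -69°.
Subsquare v=21, p=15: +21·0.0833333° lon, +15·0.0416667° lat → SW at lon 59.75°, lat -68.375°.
Cell spans 0.0833333° lon × 0.0416667° lat. Centre is SW corner plus half of each.
latitude -68.3542, longitude 59.7917.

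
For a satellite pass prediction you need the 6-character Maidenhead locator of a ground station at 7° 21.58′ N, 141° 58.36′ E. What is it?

QJ07xi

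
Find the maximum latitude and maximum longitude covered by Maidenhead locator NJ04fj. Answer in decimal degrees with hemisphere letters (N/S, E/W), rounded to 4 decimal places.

Field N=13, J=9: +13·20° lon, +9·10° lat → SW at lon 80°, lat 0°.
Square 0, 4: +0·2° lon, +4·1° lat → SW at lon 80°, lat 4°.
Subsquare f=5, j=9: +5·0.0833333° lon, +9·0.0416667° lat → SW at lon 80.4167°, lat 4.375°.
Cell spans 0.0833333° lon × 0.0416667° lat. NE corner is SW corner plus one full cell.
latitude 4.4167° N, longitude 80.5000° E.

4.4167° N, 80.5000° E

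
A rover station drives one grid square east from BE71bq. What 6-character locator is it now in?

BE71cq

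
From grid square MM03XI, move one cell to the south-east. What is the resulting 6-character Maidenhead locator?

Longitude subsquare x = 23; +1 → 24, wraps to 0 = a, carry into square.
Longitude square 0; +1 → 1.
Latitude subsquare i = 8; −1 → 7 = h.

MM13ah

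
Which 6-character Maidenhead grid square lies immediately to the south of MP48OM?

MP48ol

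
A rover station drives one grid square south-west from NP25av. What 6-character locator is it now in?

NP15xu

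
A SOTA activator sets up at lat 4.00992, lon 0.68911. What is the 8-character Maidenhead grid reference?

JJ04ia22

Offset from 180°W / 90°S: lon 180.68911°, lat 94.00992°.
Field: 180.68911/20 → 9 → J, 94.00992/10 → 9 → J; chars JJ.
Square: 0.68911/2 → 0, 4.00992/1 → 4; chars 04.
Subsquare: 0.68911/0.0833333 → 8 → i, 0.00992/0.0416667 → 0 → a; chars ia.
Extended square: 0.02244/0.00833333 → 2, 0.00992/0.00416667 → 2; chars 22.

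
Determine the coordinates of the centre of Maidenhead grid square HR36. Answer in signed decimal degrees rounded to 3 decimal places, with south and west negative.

Field H=7, R=17: +7·20° lon, +17·10° lat → SW at lon -40°, lat 80°.
Square 3, 6: +3·2° lon, +6·1° lat → SW at lon -34°, lat 86°.
Cell spans 2° lon × 1° lat. Centre is SW corner plus half of each.
latitude 86.500, longitude -33.000.

86.500, -33.000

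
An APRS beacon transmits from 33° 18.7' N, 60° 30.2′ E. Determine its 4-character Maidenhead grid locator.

MM03

Offset from 180°W / 90°S: lon 240.50°, lat 123.31°.
Field (20°×10°, letters A–R): lon ⌊240.50/20⌋ = 12 → M; lat ⌊123.31/10⌋ = 12 → M.
Square (2°×1°, digits 0–9): lon ⌊0.50/2⌋ = 0; lat ⌊3.31/1⌋ = 3.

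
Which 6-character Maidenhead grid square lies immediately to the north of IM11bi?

Latitude subsquare i = 8; +1 → 9 = j.
The longitude characters are unchanged.

IM11bj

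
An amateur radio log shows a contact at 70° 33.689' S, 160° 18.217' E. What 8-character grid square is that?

RB09dk65

Add 180° to longitude and 90° to latitude: 340.30362, 19.43852.
Field: 340.30362/20 → 17 → R, 19.43852/10 → 1 → B; chars RB.
Square: 0.30362/2 → 0, 9.43852/1 → 9; chars 09.
Subsquare: 0.30362/0.0833333 → 3 → d, 0.43852/0.0416667 → 10 → k; chars dk.
Extended square: 0.05362/0.00833333 → 6, 0.02185/0.00416667 → 5; chars 65.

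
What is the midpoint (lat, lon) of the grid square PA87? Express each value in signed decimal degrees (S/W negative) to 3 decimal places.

-82.500, 137.000

Field P=15, A=0: +15·20° lon, +0·10° lat → SW at lon 120°, lat -90°.
Square 8, 7: +8·2° lon, +7·1° lat → SW at lon 136°, lat -83°.
Cell spans 2° lon × 1° lat. Centre is SW corner plus half of each.
latitude -82.500, longitude 137.000.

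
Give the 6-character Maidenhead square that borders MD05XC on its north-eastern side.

Longitude subsquare x = 23; +1 → 24, wraps to 0 = a, carry into square.
Longitude square 0; +1 → 1.
Latitude subsquare c = 2; +1 → 3 = d.

MD15ad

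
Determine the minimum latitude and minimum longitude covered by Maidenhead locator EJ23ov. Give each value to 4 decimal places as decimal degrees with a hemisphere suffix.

Field E=4, J=9: +4·20° lon, +9·10° lat → SW at lon -100°, lat 0°.
Square 2, 3: +2·2° lon, +3·1° lat → SW at lon -96°, lat 3°.
Subsquare o=14, v=21: +14·0.0833333° lon, +21·0.0416667° lat → SW at lon -94.8333°, lat 3.875°.
latitude 3.8750° N, longitude 94.8333° W.

3.8750° N, 94.8333° W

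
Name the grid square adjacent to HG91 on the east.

IG01

Longitude square 9; +1 → 10, wraps to 0, carry into field.
Longitude field H = 7; +1 → 8 = I.
The latitude characters are unchanged.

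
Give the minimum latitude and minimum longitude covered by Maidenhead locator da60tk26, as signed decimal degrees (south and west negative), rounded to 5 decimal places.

-89.55833, -106.40000

Field D=3, A=0: +3·20° lon, +0·10° lat → SW at lon -120°, lat -90°.
Square 6, 0: +6·2° lon, +0·1° lat → SW at lon -108°, lat -90°.
Subsquare t=19, k=10: +19·0.0833333° lon, +10·0.0416667° lat → SW at lon -106.417°, lat -89.5833°.
Extended square 2, 6: +2·0.00833333° lon, +6·0.00416667° lat → SW at lon -106.4°, lat -89.5583°.
latitude -89.55833, longitude -106.40000.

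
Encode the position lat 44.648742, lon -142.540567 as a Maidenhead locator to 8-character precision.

BN84rp55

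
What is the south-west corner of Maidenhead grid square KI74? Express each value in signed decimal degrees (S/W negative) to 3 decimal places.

-6.000, 34.000

Field K=10, I=8: +10·20° lon, +8·10° lat → SW at lon 20°, lat -10°.
Square 7, 4: +7·2° lon, +4·1° lat → SW at lon 34°, lat -6°.
latitude -6.000, longitude 34.000.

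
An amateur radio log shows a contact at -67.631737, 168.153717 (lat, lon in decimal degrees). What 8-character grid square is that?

RC42bi88

Shift to the Maidenhead origin (180°W, 90°S): lon 348.15372, lat 22.36826.
Field (20°×10°, letters A–R): lon ⌊348.15372/20⌋ = 17 → R; lat ⌊22.36826/10⌋ = 2 → C.
Square (2°×1°, digits 0–9): lon ⌊8.15372/2⌋ = 4; lat ⌊2.36826/1⌋ = 2.
Subsquare (5′×2.5′, letters a–x): lon ⌊0.15372/0.0833333⌋ = 1 → b; lat ⌊0.36826/0.0416667⌋ = 8 → i.
Extended square (30″×15″, digits 0–9): lon ⌊0.07038/0.00833333⌋ = 8; lat ⌊0.03493/0.00416667⌋ = 8.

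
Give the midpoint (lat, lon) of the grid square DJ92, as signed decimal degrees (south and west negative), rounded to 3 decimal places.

2.500, -101.000

Field D=3, J=9: +3·20° lon, +9·10° lat → SW at lon -120°, lat 0°.
Square 9, 2: +9·2° lon, +2·1° lat → SW at lon -102°, lat 2°.
Cell spans 2° lon × 1° lat. Centre is SW corner plus half of each.
latitude 2.500, longitude -101.000.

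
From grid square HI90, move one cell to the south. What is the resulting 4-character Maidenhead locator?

HH99

Latitude square 0; −1 → -1, wraps to 9, carry into field.
Latitude field I = 8; −1 → 7 = H.
The longitude characters are unchanged.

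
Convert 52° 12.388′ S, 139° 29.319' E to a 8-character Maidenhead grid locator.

Offset from 180°W / 90°S: lon 319.48865°, lat 37.79353°.
Field: lon ⌊319.48865/20⌋ = 15 → P; lat ⌊37.79353/10⌋ = 3 → D.
Square: lon ⌊19.48865/2⌋ = 9; lat ⌊7.79353/1⌋ = 7.
Subsquare: lon ⌊1.48865/0.0833333⌋ = 17 → r; lat ⌊0.79353/0.0416667⌋ = 19 → t.
Extended square: lon ⌊0.07198/0.00833333⌋ = 8; lat ⌊0.00187/0.00416667⌋ = 0.

PD97rt80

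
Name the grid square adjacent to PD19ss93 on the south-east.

PD19ts02

Longitude extended square 9; +1 → 10, wraps to 0, carry into subsquare.
Longitude subsquare s = 18; +1 → 19 = t.
Latitude extended square 3; −1 → 2.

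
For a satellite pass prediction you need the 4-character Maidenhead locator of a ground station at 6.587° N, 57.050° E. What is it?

Add 180° to longitude and 90° to latitude: 237.05, 96.59.
Field: 237.05/20 → 11 → L, 96.59/10 → 9 → J; chars LJ.
Square: 17.05/2 → 8, 6.59/1 → 6; chars 86.

LJ86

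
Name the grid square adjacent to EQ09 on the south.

EQ08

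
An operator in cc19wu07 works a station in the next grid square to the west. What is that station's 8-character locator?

CC19vu97

Longitude extended square 0; −1 → -1, wraps to 9, carry into subsquare.
Longitude subsquare w = 22; −1 → 21 = v.
The latitude characters are unchanged.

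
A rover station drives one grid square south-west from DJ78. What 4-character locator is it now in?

DJ67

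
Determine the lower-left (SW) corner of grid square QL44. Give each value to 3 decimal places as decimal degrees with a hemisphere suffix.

24.000° N, 148.000° E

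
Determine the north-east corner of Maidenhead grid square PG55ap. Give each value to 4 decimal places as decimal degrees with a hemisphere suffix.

Field P=15, G=6: +15·20° lon, +6·10° lat → SW at lon 120°, lat -30°.
Square 5, 5: +5·2° lon, +5·1° lat → SW at lon 130°, lat -25°.
Subsquare a=0, p=15: +0·0.0833333° lon, +15·0.0416667° lat → SW at lon 130°, lat -24.375°.
Cell spans 0.0833333° lon × 0.0416667° lat. NE corner is SW corner plus one full cell.
latitude 24.3333° S, longitude 130.0833° E.

24.3333° S, 130.0833° E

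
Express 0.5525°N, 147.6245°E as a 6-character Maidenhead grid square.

Add 180° to longitude and 90° to latitude: 327.6245, 90.5525.
Field: 327.6245/20 → 16 → Q, 90.5525/10 → 9 → J; chars QJ.
Square: 7.6245/2 → 3, 0.5525/1 → 0; chars 30.
Subsquare: 1.6245/0.0833333 → 19 → t, 0.5525/0.0416667 → 13 → n; chars tn.

QJ30tn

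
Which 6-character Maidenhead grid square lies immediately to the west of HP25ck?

HP25bk

Longitude subsquare c = 2; −1 → 1 = b.
The latitude characters are unchanged.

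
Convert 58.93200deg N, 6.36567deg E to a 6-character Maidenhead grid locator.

JO38ew

Shift to the Maidenhead origin (180°W, 90°S): lon 186.3657, lat 148.9320.
Field: lon ⌊186.3657/20⌋ = 9 → J; lat ⌊148.9320/10⌋ = 14 → O.
Square: lon ⌊6.3657/2⌋ = 3; lat ⌊8.9320/1⌋ = 8.
Subsquare: lon ⌊0.3657/0.0833333⌋ = 4 → e; lat ⌊0.9320/0.0416667⌋ = 22 → w.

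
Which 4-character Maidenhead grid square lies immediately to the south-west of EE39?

EE28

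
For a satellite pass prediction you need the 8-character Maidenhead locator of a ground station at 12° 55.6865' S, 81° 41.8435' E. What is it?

NH07ub37

Offset from 180°W / 90°S: lon 261.69739°, lat 77.07189°.
Field: 261.69739/20 → 13 → N, 77.07189/10 → 7 → H; chars NH.
Square: 1.69739/2 → 0, 7.07189/1 → 7; chars 07.
Subsquare: 1.69739/0.0833333 → 20 → u, 0.07189/0.0416667 → 1 → b; chars ub.
Extended square: 0.03072/0.00833333 → 3, 0.03022/0.00416667 → 7; chars 37.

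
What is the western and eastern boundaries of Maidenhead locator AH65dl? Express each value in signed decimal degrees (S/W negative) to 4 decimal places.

-167.7500, -167.6667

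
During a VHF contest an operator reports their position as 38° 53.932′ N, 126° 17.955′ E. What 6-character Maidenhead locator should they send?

Add 180° to longitude and 90° to latitude: 306.2993, 128.8989.
Field (20°×10°, letters A–R): lon ⌊306.2993/20⌋ = 15 → P; lat ⌊128.8989/10⌋ = 12 → M.
Square (2°×1°, digits 0–9): lon ⌊6.2993/2⌋ = 3; lat ⌊8.8989/1⌋ = 8.
Subsquare (5′×2.5′, letters a–x): lon ⌊0.2993/0.0833333⌋ = 3 → d; lat ⌊0.8989/0.0416667⌋ = 21 → v.

PM38dv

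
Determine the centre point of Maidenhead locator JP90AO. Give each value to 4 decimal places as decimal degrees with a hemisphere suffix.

60.6042° N, 18.0417° E

Field J=9, P=15: +9·20° lon, +15·10° lat → SW at lon 0°, lat 60°.
Square 9, 0: +9·2° lon, +0·1° lat → SW at lon 18°, lat 60°.
Subsquare a=0, o=14: +0·0.0833333° lon, +14·0.0416667° lat → SW at lon 18°, lat 60.5833°.
Cell spans 0.0833333° lon × 0.0416667° lat. Centre is SW corner plus half of each.
latitude 60.6042° N, longitude 18.0417° E.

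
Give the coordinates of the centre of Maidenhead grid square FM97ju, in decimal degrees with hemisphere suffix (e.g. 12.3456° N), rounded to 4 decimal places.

Field F=5, M=12: +5·20° lon, +12·10° lat → SW at lon -80°, lat 30°.
Square 9, 7: +9·2° lon, +7·1° lat → SW at lon -62°, lat 37°.
Subsquare j=9, u=20: +9·0.0833333° lon, +20·0.0416667° lat → SW at lon -61.25°, lat 37.8333°.
Cell spans 0.0833333° lon × 0.0416667° lat. Centre is SW corner plus half of each.
latitude 37.8542° N, longitude 61.2083° W.

37.8542° N, 61.2083° W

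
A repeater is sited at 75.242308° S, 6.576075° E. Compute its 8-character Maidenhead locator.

JB34gs91

Offset from 180°W / 90°S: lon 186.57608°, lat 14.75769°.
Field: lon ⌊186.57608/20⌋ = 9 → J; lat ⌊14.75769/10⌋ = 1 → B.
Square: lon ⌊6.57608/2⌋ = 3; lat ⌊4.75769/1⌋ = 4.
Subsquare: lon ⌊0.57608/0.0833333⌋ = 6 → g; lat ⌊0.75769/0.0416667⌋ = 18 → s.
Extended square: lon ⌊0.07608/0.00833333⌋ = 9; lat ⌊0.00769/0.00416667⌋ = 1.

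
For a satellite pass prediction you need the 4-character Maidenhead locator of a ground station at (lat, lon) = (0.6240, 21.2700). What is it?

KJ00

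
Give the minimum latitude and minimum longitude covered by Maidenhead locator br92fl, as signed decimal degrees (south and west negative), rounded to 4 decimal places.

Field B=1, R=17: +1·20° lon, +17·10° lat → SW at lon -160°, lat 80°.
Square 9, 2: +9·2° lon, +2·1° lat → SW at lon -142°, lat 82°.
Subsquare f=5, l=11: +5·0.0833333° lon, +11·0.0416667° lat → SW at lon -141.583°, lat 82.4583°.
latitude 82.4583, longitude -141.5833.

82.4583, -141.5833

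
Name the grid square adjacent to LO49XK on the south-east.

Longitude subsquare x = 23; +1 → 24, wraps to 0 = a, carry into square.
Longitude square 4; +1 → 5.
Latitude subsquare k = 10; −1 → 9 = j.

LO59aj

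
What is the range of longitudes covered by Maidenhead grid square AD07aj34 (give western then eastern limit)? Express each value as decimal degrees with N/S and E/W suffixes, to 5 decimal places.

179.97500° W, 179.96667° W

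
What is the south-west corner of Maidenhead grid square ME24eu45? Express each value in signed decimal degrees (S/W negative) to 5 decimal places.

-45.14583, 64.36667

Field M=12, E=4: +12·20° lon, +4·10° lat → SW at lon 60°, lat -50°.
Square 2, 4: +2·2° lon, +4·1° lat → SW at lon 64°, lat -46°.
Subsquare e=4, u=20: +4·0.0833333° lon, +20·0.0416667° lat → SW at lon 64.3333°, lat -45.1667°.
Extended square 4, 5: +4·0.00833333° lon, +5·0.00416667° lat → SW at lon 64.3667°, lat -45.1458°.
latitude -45.14583, longitude 64.36667.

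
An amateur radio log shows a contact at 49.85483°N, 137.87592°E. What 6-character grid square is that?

PN89wu

Add 180° to longitude and 90° to latitude: 317.8759, 139.8548.
Field: 317.8759/20 → 15 → P, 139.8548/10 → 13 → N; chars PN.
Square: 17.8759/2 → 8, 9.8548/1 → 9; chars 89.
Subsquare: 1.8759/0.0833333 → 22 → w, 0.8548/0.0416667 → 20 → u; chars wu.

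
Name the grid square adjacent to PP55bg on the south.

PP55bf

Latitude subsquare g = 6; −1 → 5 = f.
The longitude characters are unchanged.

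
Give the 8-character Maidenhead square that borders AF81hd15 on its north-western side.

AF81hd06

Longitude extended square 1; −1 → 0.
Latitude extended square 5; +1 → 6.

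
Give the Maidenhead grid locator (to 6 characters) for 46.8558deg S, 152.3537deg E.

QE63ed

Shift to the Maidenhead origin (180°W, 90°S): lon 332.3537, lat 43.1442.
Field: lon ⌊332.3537/20⌋ = 16 → Q; lat ⌊43.1442/10⌋ = 4 → E.
Square: lon ⌊12.3537/2⌋ = 6; lat ⌊3.1442/1⌋ = 3.
Subsquare: lon ⌊0.3537/0.0833333⌋ = 4 → e; lat ⌊0.1442/0.0416667⌋ = 3 → d.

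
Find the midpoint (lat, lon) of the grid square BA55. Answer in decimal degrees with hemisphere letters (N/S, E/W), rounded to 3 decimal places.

Field B=1, A=0: +1·20° lon, +0·10° lat → SW at lon -160°, lat -90°.
Square 5, 5: +5·2° lon, +5·1° lat → SW at lon -150°, lat -85°.
Cell spans 2° lon × 1° lat. Centre is SW corner plus half of each.
latitude 84.500° S, longitude 149.000° W.

84.500° S, 149.000° W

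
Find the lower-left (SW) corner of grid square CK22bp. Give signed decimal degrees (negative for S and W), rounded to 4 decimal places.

Field C=2, K=10: +2·20° lon, +10·10° lat → SW at lon -140°, lat 10°.
Square 2, 2: +2·2° lon, +2·1° lat → SW at lon -136°, lat 12°.
Subsquare b=1, p=15: +1·0.0833333° lon, +15·0.0416667° lat → SW at lon -135.917°, lat 12.625°.
latitude 12.6250, longitude -135.9167.

12.6250, -135.9167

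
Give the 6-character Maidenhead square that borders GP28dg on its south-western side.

Longitude subsquare d = 3; −1 → 2 = c.
Latitude subsquare g = 6; −1 → 5 = f.

GP28cf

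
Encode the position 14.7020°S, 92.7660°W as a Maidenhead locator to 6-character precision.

EH35oh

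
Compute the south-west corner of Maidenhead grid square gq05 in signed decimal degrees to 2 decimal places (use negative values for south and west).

Field G=6, Q=16: +6·20° lon, +16·10° lat → SW at lon -60°, lat 70°.
Square 0, 5: +0·2° lon, +5·1° lat → SW at lon -60°, lat 75°.
latitude 75.00, longitude -60.00.

75.00, -60.00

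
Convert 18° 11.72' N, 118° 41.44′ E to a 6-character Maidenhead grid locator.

OK98ie

Add 180° to longitude and 90° to latitude: 298.6907, 108.1953.
Field: lon ⌊298.6907/20⌋ = 14 → O; lat ⌊108.1953/10⌋ = 10 → K.
Square: lon ⌊18.6907/2⌋ = 9; lat ⌊8.1953/1⌋ = 8.
Subsquare: lon ⌊0.6907/0.0833333⌋ = 8 → i; lat ⌊0.1953/0.0416667⌋ = 4 → e.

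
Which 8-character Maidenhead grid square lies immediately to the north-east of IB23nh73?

Longitude extended square 7; +1 → 8.
Latitude extended square 3; +1 → 4.

IB23nh84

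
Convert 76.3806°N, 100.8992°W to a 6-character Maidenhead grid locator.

Offset from 180°W / 90°S: lon 79.1008°, lat 166.3806°.
Field: lon ⌊79.1008/20⌋ = 3 → D; lat ⌊166.3806/10⌋ = 16 → Q.
Square: lon ⌊19.1008/2⌋ = 9; lat ⌊6.3806/1⌋ = 6.
Subsquare: lon ⌊1.1008/0.0833333⌋ = 13 → n; lat ⌊0.3806/0.0416667⌋ = 9 → j.

DQ96nj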